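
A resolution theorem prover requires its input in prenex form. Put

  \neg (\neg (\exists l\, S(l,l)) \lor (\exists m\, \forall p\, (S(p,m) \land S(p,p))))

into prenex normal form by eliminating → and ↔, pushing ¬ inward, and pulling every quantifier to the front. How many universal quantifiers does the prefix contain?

Push ¬ through the quantifiers and connectives to reach negation normal form:
  (\exists l\, S(l,l)) \land (\forall m\, \exists p\, (\neg S(p,m) \lor \neg S(p,p)))
All bound variables are already distinct, so no renaming is needed.
Pull the quantifiers to the front (each side's bound variable is not free in the other side):
  \exists l\, \forall m\, \exists p\, (S(l,l) \land (\neg S(p,m) \lor \neg S(p,p)))
The prefix is \exists l \forall m \exists p: 1 universal, 2 existential.

1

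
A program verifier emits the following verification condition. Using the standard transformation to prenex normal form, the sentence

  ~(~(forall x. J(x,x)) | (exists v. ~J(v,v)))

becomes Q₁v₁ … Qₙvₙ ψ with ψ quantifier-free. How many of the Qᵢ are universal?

2

Drive negations inward (¬∀x A ≡ ∃x ¬A, ¬∃x A ≡ ∀x ¬A, De Morgan for ∧/∨):
  (forall x. J(x,x)) & (forall v. J(v,v))
All bound variables are already distinct, so no renaming is needed.
Finally move all quantifiers to the prefix:
  forall x. forall v. (J(x,x) & J(v,v))
The prefix is forall x forall v: 2 universal, 0 existential.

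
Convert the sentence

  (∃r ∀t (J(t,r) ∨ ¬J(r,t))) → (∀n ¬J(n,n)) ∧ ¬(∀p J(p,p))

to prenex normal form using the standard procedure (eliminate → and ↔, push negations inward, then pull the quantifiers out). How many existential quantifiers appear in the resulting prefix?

First replace A → B with ¬A ∨ B.
  ¬(∃r ∀t (J(t,r) ∨ ¬J(r,t))) ∨ (∀n ¬J(n,n)) ∧ ¬(∀p J(p,p))
Push ¬ through the quantifiers and connectives to reach negation normal form:
  (∀r ∃t (¬J(t,r) ∧ J(r,t))) ∨ (∀n ¬J(n,n)) ∧ (∃p ¬J(p,p))
All bound variables are already distinct, so no renaming is needed.
Extract every quantifier outward, since the variables are now distinct and don't occur free across branches:
  ∀r ∃t ∀n ∃p (¬J(t,r) ∧ J(r,t) ∨ ¬J(n,n) ∧ ¬J(p,p))
The prefix is ∀r ∃t ∀n ∃p: 2 universal, 2 existential.

2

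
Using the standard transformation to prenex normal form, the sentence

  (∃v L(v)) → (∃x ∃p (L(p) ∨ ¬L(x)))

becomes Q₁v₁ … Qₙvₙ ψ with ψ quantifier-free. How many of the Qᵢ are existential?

Rewrite implications/biconditionals: A → B as ¬A ∨ B.
  ¬(∃v L(v)) ∨ (∃x ∃p (L(p) ∨ ¬L(x)))
Move each ¬ inward, flipping quantifiers it crosses:
  (∀v ¬L(v)) ∨ (∃x ∃p (L(p) ∨ ¬L(x)))
Finally move all quantifiers to the prefix:
  ∀v ∃x ∃p (¬L(v) ∨ L(p) ∨ ¬L(x))
The prefix is ∀v ∃x ∃p: 1 universal, 2 existential.

2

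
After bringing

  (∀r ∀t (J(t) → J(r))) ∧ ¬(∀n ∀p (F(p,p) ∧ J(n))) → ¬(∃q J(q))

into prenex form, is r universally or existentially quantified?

existential

Rewrite implications/biconditionals: A → B as ¬A ∨ B.
  ¬((∀r ∀t (¬J(t) ∨ J(r))) ∧ ¬(∀n ∀p (F(p,p) ∧ J(n)))) ∨ ¬(∃q J(q))
Move each ¬ inward, flipping quantifiers it crosses:
  (∃r ∃t (J(t) ∧ ¬J(r))) ∨ (∀n ∀p (F(p,p) ∧ J(n))) ∨ (∀q ¬J(q))
All bound variables are already distinct, so no renaming is needed.
Extract every quantifier outward, since the variables are now distinct and don't occur free across branches:
  ∃r ∃t ∀n ∀p ∀q (J(t) ∧ ¬J(r) ∨ F(p,p) ∧ J(n) ∨ ¬J(q))
The quantifier ∀r sits under an odd number of negations (counting the antecedent side of each →), so it flips to ∃r.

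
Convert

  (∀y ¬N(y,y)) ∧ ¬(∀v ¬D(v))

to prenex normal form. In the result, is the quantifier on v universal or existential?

Move each ¬ inward, flipping quantifiers it crosses:
  (∀y ¬N(y,y)) ∧ (∃v D(v))
Extract every quantifier outward, since the variables are now distinct and don't occur free across branches:
  ∀y ∃v (¬N(y,y) ∧ D(v))
The quantifier ∀v sits under an odd number of negations, so it flips to ∃v.

existential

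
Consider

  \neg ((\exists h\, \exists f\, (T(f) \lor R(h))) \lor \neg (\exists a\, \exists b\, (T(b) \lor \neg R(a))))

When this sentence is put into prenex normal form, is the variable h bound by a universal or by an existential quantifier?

Drive negations inward (¬∀x A ≡ ∃x ¬A, ¬∃x A ≡ ∀x ¬A, De Morgan for ∧/∨):
  (\forall h\, \forall f\, (\neg T(f) \land \neg R(h))) \land (\exists a\, \exists b\, (T(b) \lor \neg R(a)))
Pull the quantifiers to the front (each side's bound variable is not free in the other side):
  \forall h\, \forall f\, \exists a\, \exists b\, (\neg T(f) \land \neg R(h) \land (T(b) \lor \neg R(a)))
The quantifier \exists h sits under an odd number of negations, so it flips to \forall h.

universal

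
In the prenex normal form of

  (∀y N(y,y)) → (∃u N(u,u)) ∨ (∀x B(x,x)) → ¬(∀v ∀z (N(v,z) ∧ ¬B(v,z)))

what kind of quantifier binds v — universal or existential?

First replace A → B with ¬A ∨ B.
  ¬(∀y N(y,y)) ∨ ¬((∃u N(u,u)) ∨ (∀x B(x,x))) ∨ ¬(∀v ∀z (N(v,z) ∧ ¬B(v,z)))
Move each ¬ inward, flipping quantifiers it crosses:
  (∃y ¬N(y,y)) ∨ (∀u ¬N(u,u)) ∧ (∃x ¬B(x,x)) ∨ (∃v ∃z (¬N(v,z) ∨ B(v,z)))
All bound variables are already distinct, so no renaming is needed.
Finally move all quantifiers to the prefix:
  ∃y ∀u ∃x ∃v ∃z (¬N(y,y) ∨ ¬N(u,u) ∧ ¬B(x,x) ∨ ¬N(v,z) ∨ B(v,z))
The quantifier ∀v sits under an odd number of negations (counting the antecedent side of each →), so it flips to ∃v.

existential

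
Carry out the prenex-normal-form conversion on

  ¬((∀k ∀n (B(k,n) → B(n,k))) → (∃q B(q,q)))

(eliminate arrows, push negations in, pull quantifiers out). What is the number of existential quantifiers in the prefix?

0

Eliminate → and ↔ using ¬ and ∨.
  ¬(¬(∀k ∀n (¬B(k,n) ∨ B(n,k))) ∨ (∃q B(q,q)))
Push ¬ through the quantifiers and connectives to reach negation normal form:
  (∀k ∀n (¬B(k,n) ∨ B(n,k))) ∧ (∀q ¬B(q,q))
All bound variables are already distinct, so no renaming is needed.
Pull the quantifiers to the front (each side's bound variable is not free in the other side):
  ∀k ∀n ∀q ((¬B(k,n) ∨ B(n,k)) ∧ ¬B(q,q))
The prefix is ∀k ∀n ∀q: 3 universal, 0 existential.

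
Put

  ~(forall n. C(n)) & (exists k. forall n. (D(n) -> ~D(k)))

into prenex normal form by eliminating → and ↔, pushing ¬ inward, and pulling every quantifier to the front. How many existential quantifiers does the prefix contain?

2

Eliminate → and ↔ using ¬ and ∨.
  ~(forall n. C(n)) & (exists k. forall n. (~D(n) | ~D(k)))
Move each ¬ inward, flipping quantifiers it crosses:
  (exists n. ~C(n)) & (exists k. forall n. (~D(n) | ~D(k)))
Rename bound variables to avoid capture: n↦z.
  (exists n. ~C(n)) & (exists k. forall z. (~D(z) | ~D(k)))
Pull the quantifiers to the front (each side's bound variable is not free in the other side):
  exists n. exists k. forall z. (~C(n) & (~D(z) | ~D(k)))
The prefix is exists n exists k forall z: 1 universal, 2 existential.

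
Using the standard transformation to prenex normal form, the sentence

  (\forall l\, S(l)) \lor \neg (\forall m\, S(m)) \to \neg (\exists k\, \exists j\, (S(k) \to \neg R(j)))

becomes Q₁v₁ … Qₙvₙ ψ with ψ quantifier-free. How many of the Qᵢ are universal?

Eliminate → and ↔ using ¬ and ∨.
  \neg ((\forall l\, S(l)) \lor \neg (\forall m\, S(m))) \lor \neg (\exists k\, \exists j\, (\neg S(k) \lor \neg R(j)))
Move each ¬ inward, flipping quantifiers it crosses:
  (\exists l\, \neg S(l)) \land (\forall m\, S(m)) \lor (\forall k\, \forall j\, (S(k) \land R(j)))
All bound variables are already distinct, so no renaming is needed.
Finally move all quantifiers to the prefix:
  \exists l\, \forall m\, \forall k\, \forall j\, (\neg S(l) \land S(m) \lor S(k) \land R(j))
The prefix is \exists l \forall m \forall k \forall j: 3 universal, 1 existential.

3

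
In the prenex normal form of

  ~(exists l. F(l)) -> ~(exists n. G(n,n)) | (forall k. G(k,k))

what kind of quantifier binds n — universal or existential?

universal

Rewrite implications/biconditionals: A → B as ¬A ∨ B.
  ~~(exists l. F(l)) | ~(exists n. G(n,n)) | (forall k. G(k,k))
Push ¬ through the quantifiers and connectives to reach negation normal form:
  (exists l. F(l)) | (forall n. ~G(n,n)) | (forall k. G(k,k))
All bound variables are already distinct, so no renaming is needed.
Pull the quantifiers to the front (each side's bound variable is not free in the other side):
  exists l. forall n. forall k. (F(l) | ~G(n,n) | G(k,k))
The quantifier exists n sits under an odd number of negations (counting the antecedent side of each →), so it flips to forall n.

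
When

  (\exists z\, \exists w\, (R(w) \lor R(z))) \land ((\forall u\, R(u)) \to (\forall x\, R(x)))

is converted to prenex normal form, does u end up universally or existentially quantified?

First replace A → B with ¬A ∨ B.
  (\exists z\, \exists w\, (R(w) \lor R(z))) \land (\neg (\forall u\, R(u)) \lor (\forall x\, R(x)))
Push ¬ through the quantifiers and connectives to reach negation normal form:
  (\exists z\, \exists w\, (R(w) \lor R(z))) \land ((\exists u\, \neg R(u)) \lor (\forall x\, R(x)))
All bound variables are already distinct, so no renaming is needed.
Extract every quantifier outward, since the variables are now distinct and don't occur free across branches:
  \exists z\, \exists w\, \exists u\, \forall x\, ((R(w) \lor R(z)) \land (\neg R(u) \lor R(x)))
The quantifier \forall u sits under an odd number of negations (counting the antecedent side of each →), so it flips to \exists u.

existential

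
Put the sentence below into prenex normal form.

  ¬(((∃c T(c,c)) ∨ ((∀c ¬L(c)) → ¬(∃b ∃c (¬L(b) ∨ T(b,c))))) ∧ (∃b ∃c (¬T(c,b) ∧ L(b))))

First replace A → B with ¬A ∨ B.
  ¬(((∃c T(c,c)) ∨ ¬(∀c ¬L(c)) ∨ ¬(∃b ∃c (¬L(b) ∨ T(b,c)))) ∧ (∃b ∃c (¬T(c,b) ∧ L(b))))
Move each ¬ inward, flipping quantifiers it crosses:
  (∀c ¬T(c,c)) ∧ (∀c ¬L(c)) ∧ (∃b ∃c (¬L(b) ∨ T(b,c))) ∨ (∀b ∀c (T(c,b) ∨ ¬L(b)))
Rename bound variables to avoid capture: c↦w, c↦u1, b↦r, c↦y1.
  (∀c ¬T(c,c)) ∧ (∀w ¬L(w)) ∧ (∃b ∃u1 (¬L(b) ∨ T(b,u1))) ∨ (∀r ∀y1 (T(y1,r) ∨ ¬L(r)))
Extract every quantifier outward, since the variables are now distinct and don't occur free across branches:
  ∀c ∀w ∃b ∃u1 ∀r ∀y1 (¬T(c,c) ∧ ¬L(w) ∧ (¬L(b) ∨ T(b,u1)) ∨ T(y1,r) ∨ ¬L(r))

∀c ∀w ∃b ∃u1 ∀r ∀y1 (¬T(c,c) ∧ ¬L(w) ∧ (¬L(b) ∨ T(b,u1)) ∨ T(y1,r) ∨ ¬L(r))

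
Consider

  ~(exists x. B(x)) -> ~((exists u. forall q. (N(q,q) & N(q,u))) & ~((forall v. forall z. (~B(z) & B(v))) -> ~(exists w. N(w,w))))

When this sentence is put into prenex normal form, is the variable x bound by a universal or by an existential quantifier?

Eliminate → and ↔ using ¬ and ∨.
  ~~(exists x. B(x)) | ~((exists u. forall q. (N(q,q) & N(q,u))) & ~(~(forall v. forall z. (~B(z) & B(v))) | ~(exists w. N(w,w))))
Move each ¬ inward, flipping quantifiers it crosses:
  (exists x. B(x)) | (forall u. exists q. (~N(q,q) | ~N(q,u))) | (exists v. exists z. (B(z) | ~B(v))) | (forall w. ~N(w,w))
Finally move all quantifiers to the prefix:
  exists x. forall u. exists q. exists v. exists z. forall w. (B(x) | ~N(q,q) | ~N(q,u) | B(z) | ~B(v) | ~N(w,w))
The quantifier exists x sits under an even number of negations (counting the antecedent side of each →), so it remains existential.

existential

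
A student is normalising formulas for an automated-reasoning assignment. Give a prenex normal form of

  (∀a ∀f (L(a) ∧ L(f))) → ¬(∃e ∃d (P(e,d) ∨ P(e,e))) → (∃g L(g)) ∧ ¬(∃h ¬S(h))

Eliminate → and ↔ using ¬ and ∨.
  ¬(∀a ∀f (L(a) ∧ L(f))) ∨ ¬¬(∃e ∃d (P(e,d) ∨ P(e,e))) ∨ (∃g L(g)) ∧ ¬(∃h ¬S(h))
Move each ¬ inward, flipping quantifiers it crosses:
  (∃a ∃f (¬L(a) ∨ ¬L(f))) ∨ (∃e ∃d (P(e,d) ∨ P(e,e))) ∨ (∃g L(g)) ∧ (∀h S(h))
Finally move all quantifiers to the prefix:
  ∃a ∃f ∃e ∃d ∃g ∀h (¬L(a) ∨ ¬L(f) ∨ P(e,d) ∨ P(e,e) ∨ L(g) ∧ S(h))

∃a ∃f ∃e ∃d ∃g ∀h (¬L(a) ∨ ¬L(f) ∨ P(e,d) ∨ P(e,e) ∨ L(g) ∧ S(h))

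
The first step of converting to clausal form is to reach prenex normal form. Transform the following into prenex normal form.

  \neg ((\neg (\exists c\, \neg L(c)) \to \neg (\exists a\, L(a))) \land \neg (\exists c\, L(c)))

First replace A → B with ¬A ∨ B.
  \neg ((\neg \neg (\exists c\, \neg L(c)) \lor \neg (\exists a\, L(a))) \land \neg (\exists c\, L(c)))
Move each ¬ inward, flipping quantifiers it crosses:
  (\forall c\, L(c)) \land (\exists a\, L(a)) \lor (\exists c\, L(c))
Rename bound variables to avoid capture: c↦s.
  (\forall c\, L(c)) \land (\exists a\, L(a)) \lor (\exists s\, L(s))
Pull the quantifiers to the front (each side's bound variable is not free in the other side):
  \forall c\, \exists a\, \exists s\, (L(c) \land L(a) \lor L(s))

\forall c\, \exists a\, \exists s\, (L(c) \land L(a) \lor L(s))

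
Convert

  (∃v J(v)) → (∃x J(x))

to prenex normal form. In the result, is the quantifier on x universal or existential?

existential

First replace A → B with ¬A ∨ B.
  ¬(∃v J(v)) ∨ (∃x J(x))
Move each ¬ inward, flipping quantifiers it crosses:
  (∀v ¬J(v)) ∨ (∃x J(x))
All bound variables are already distinct, so no renaming is needed.
Extract every quantifier outward, since the variables are now distinct and don't occur free across branches:
  ∀v ∃x (¬J(v) ∨ J(x))
The quantifier ∃x sits under an even number of negations (counting the antecedent side of each →), so it remains existential.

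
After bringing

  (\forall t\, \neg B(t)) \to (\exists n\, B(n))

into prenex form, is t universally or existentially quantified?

existential

First replace A → B with ¬A ∨ B.
  \neg (\forall t\, \neg B(t)) \lor (\exists n\, B(n))
Move each ¬ inward, flipping quantifiers it crosses:
  (\exists t\, B(t)) \lor (\exists n\, B(n))
Finally move all quantifiers to the prefix:
  \exists t\, \exists n\, (B(t) \lor B(n))
The quantifier \forall t sits under an odd number of negations (counting the antecedent side of each →), so it flips to \exists t.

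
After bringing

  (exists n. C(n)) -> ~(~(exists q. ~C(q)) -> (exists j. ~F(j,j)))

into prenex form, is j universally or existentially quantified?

Rewrite implications/biconditionals: A → B as ¬A ∨ B.
  ~(exists n. C(n)) | ~(~~(exists q. ~C(q)) | (exists j. ~F(j,j)))
Drive negations inward (¬∀x A ≡ ∃x ¬A, ¬∃x A ≡ ∀x ¬A, De Morgan for ∧/∨):
  (forall n. ~C(n)) | (forall q. C(q)) & (forall j. F(j,j))
Extract every quantifier outward, since the variables are now distinct and don't occur free across branches:
  forall n. forall q. forall j. (~C(n) | C(q) & F(j,j))
The quantifier exists j sits under an odd number of negations (counting the antecedent side of each →), so it flips to forall j.

universal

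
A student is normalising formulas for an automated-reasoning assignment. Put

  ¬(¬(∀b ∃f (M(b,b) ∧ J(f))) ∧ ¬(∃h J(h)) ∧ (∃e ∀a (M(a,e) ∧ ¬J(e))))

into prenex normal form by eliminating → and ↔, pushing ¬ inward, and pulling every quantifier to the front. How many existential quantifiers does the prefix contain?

Drive negations inward (¬∀x A ≡ ∃x ¬A, ¬∃x A ≡ ∀x ¬A, De Morgan for ∧/∨):
  (∀b ∃f (M(b,b) ∧ J(f))) ∨ (∃h J(h)) ∨ (∀e ∃a (¬M(a,e) ∨ J(e)))
All bound variables are already distinct, so no renaming is needed.
Extract every quantifier outward, since the variables are now distinct and don't occur free across branches:
  ∀b ∃f ∃h ∀e ∃a (M(b,b) ∧ J(f) ∨ J(h) ∨ ¬M(a,e) ∨ J(e))
The prefix is ∀b ∃f ∃h ∀e ∃a: 2 universal, 3 existential.

3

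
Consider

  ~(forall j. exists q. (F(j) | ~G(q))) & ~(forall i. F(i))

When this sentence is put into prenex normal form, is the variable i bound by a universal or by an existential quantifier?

Move each ¬ inward, flipping quantifiers it crosses:
  (exists j. forall q. (~F(j) & G(q))) & (exists i. ~F(i))
All bound variables are already distinct, so no renaming is needed.
Finally move all quantifiers to the prefix:
  exists j. forall q. exists i. (~F(j) & G(q) & ~F(i))
The quantifier forall i sits under an odd number of negations, so it flips to exists i.

existential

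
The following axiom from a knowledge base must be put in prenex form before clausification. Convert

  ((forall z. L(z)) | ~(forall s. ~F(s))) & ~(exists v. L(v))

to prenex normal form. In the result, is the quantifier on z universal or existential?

Drive negations inward (¬∀x A ≡ ∃x ¬A, ¬∃x A ≡ ∀x ¬A, De Morgan for ∧/∨):
  ((forall z. L(z)) | (exists s. F(s))) & (forall v. ~L(v))
All bound variables are already distinct, so no renaming is needed.
Pull the quantifiers to the front (each side's bound variable is not free in the other side):
  forall z. exists s. forall v. ((L(z) | F(s)) & ~L(v))
The quantifier forall z sits under an even number of negations, so it remains universal.

universal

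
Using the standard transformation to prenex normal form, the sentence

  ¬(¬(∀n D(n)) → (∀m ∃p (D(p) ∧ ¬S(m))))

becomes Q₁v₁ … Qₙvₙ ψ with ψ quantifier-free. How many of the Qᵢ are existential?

Eliminate → and ↔ using ¬ and ∨.
  ¬(¬¬(∀n D(n)) ∨ (∀m ∃p (D(p) ∧ ¬S(m))))
Drive negations inward (¬∀x A ≡ ∃x ¬A, ¬∃x A ≡ ∀x ¬A, De Morgan for ∧/∨):
  (∃n ¬D(n)) ∧ (∃m ∀p (¬D(p) ∨ S(m)))
All bound variables are already distinct, so no renaming is needed.
Pull the quantifiers to the front (each side's bound variable is not free in the other side):
  ∃n ∃m ∀p (¬D(n) ∧ (¬D(p) ∨ S(m)))
The prefix is ∃n ∃m ∀p: 1 universal, 2 existential.

2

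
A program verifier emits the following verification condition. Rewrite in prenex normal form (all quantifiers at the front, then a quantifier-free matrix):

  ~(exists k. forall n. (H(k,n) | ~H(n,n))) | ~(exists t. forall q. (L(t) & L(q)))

Drive negations inward (¬∀x A ≡ ∃x ¬A, ¬∃x A ≡ ∀x ¬A, De Morgan for ∧/∨):
  (forall k. exists n. (~H(k,n) & H(n,n))) | (forall t. exists q. (~L(t) | ~L(q)))
All bound variables are already distinct, so no renaming is needed.
Pull the quantifiers to the front (each side's bound variable is not free in the other side):
  forall k. exists n. forall t. exists q. (~H(k,n) & H(n,n) | ~L(t) | ~L(q))

forall k. exists n. forall t. exists q. (~H(k,n) & H(n,n) | ~L(t) | ~L(q))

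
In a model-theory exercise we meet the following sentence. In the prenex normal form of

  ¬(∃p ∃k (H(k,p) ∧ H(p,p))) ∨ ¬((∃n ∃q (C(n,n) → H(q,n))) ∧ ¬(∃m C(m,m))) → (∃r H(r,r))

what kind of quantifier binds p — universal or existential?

First replace A → B with ¬A ∨ B.
  ¬(¬(∃p ∃k (H(k,p) ∧ H(p,p))) ∨ ¬((∃n ∃q (¬C(n,n) ∨ H(q,n))) ∧ ¬(∃m C(m,m)))) ∨ (∃r H(r,r))
Move each ¬ inward, flipping quantifiers it crosses:
  (∃p ∃k (H(k,p) ∧ H(p,p))) ∧ (∃n ∃q (¬C(n,n) ∨ H(q,n))) ∧ (∀m ¬C(m,m)) ∨ (∃r H(r,r))
All bound variables are already distinct, so no renaming is needed.
Finally move all quantifiers to the prefix:
  ∃p ∃k ∃n ∃q ∀m ∃r (H(k,p) ∧ H(p,p) ∧ (¬C(n,n) ∨ H(q,n)) ∧ ¬C(m,m) ∨ H(r,r))
The quantifier ∃p sits under an even number of negations (counting the antecedent side of each →), so it remains existential.

existential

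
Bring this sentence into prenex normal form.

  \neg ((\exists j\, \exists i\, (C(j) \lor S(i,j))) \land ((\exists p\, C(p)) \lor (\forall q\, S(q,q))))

\forall j\, \forall i\, \forall p\, \exists q\, (\neg C(j) \land \neg S(i,j) \lor \neg C(p) \land \neg S(q,q))

Move each ¬ inward, flipping quantifiers it crosses:
  (\forall j\, \forall i\, (\neg C(j) \land \neg S(i,j))) \lor (\forall p\, \neg C(p)) \land (\exists q\, \neg S(q,q))
Finally move all quantifiers to the prefix:
  \forall j\, \forall i\, \forall p\, \exists q\, (\neg C(j) \land \neg S(i,j) \lor \neg C(p) \land \neg S(q,q))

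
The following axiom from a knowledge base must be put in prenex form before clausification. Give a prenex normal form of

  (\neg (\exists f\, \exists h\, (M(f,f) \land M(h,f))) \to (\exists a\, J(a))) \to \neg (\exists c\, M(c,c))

Eliminate → and ↔ using ¬ and ∨.
  \neg (\neg \neg (\exists f\, \exists h\, (M(f,f) \land M(h,f))) \lor (\exists a\, J(a))) \lor \neg (\exists c\, M(c,c))
Move each ¬ inward, flipping quantifiers it crosses:
  (\forall f\, \forall h\, (\neg M(f,f) \lor \neg M(h,f))) \land (\forall a\, \neg J(a)) \lor (\forall c\, \neg M(c,c))
Finally move all quantifiers to the prefix:
  \forall f\, \forall h\, \forall a\, \forall c\, ((\neg M(f,f) \lor \neg M(h,f)) \land \neg J(a) \lor \neg M(c,c))

\forall f\, \forall h\, \forall a\, \forall c\, ((\neg M(f,f) \lor \neg M(h,f)) \land \neg J(a) \lor \neg M(c,c))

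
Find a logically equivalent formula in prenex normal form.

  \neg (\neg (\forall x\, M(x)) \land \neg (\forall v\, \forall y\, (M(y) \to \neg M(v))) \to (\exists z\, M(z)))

\exists x\, \exists v\, \exists y\, \forall z\, (\neg M(x) \land M(y) \land M(v) \land \neg M(z))

First replace A → B with ¬A ∨ B.
  \neg (\neg (\neg (\forall x\, M(x)) \land \neg (\forall v\, \forall y\, (\neg M(y) \lor \neg M(v)))) \lor (\exists z\, M(z)))
Push ¬ through the quantifiers and connectives to reach negation normal form:
  (\exists x\, \neg M(x)) \land (\exists v\, \exists y\, (M(y) \land M(v))) \land (\forall z\, \neg M(z))
All bound variables are already distinct, so no renaming is needed.
Extract every quantifier outward, since the variables are now distinct and don't occur free across branches:
  \exists x\, \exists v\, \exists y\, \forall z\, (\neg M(x) \land M(y) \land M(v) \land \neg M(z))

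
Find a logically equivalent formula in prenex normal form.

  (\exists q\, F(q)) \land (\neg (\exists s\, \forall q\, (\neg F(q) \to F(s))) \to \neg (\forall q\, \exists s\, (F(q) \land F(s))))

\exists q\, \exists s\, \forall r\, \exists t\, \forall b\, (F(q) \land (F(r) \lor F(s) \lor \neg F(t) \lor \neg F(b)))

Eliminate → and ↔ using ¬ and ∨.
  (\exists q\, F(q)) \land (\neg \neg (\exists s\, \forall q\, (\neg \neg F(q) \lor F(s))) \lor \neg (\forall q\, \exists s\, (F(q) \land F(s))))
Drive negations inward (¬∀x A ≡ ∃x ¬A, ¬∃x A ≡ ∀x ¬A, De Morgan for ∧/∨):
  (\exists q\, F(q)) \land ((\exists s\, \forall q\, (F(q) \lor F(s))) \lor (\exists q\, \forall s\, (\neg F(q) \lor \neg F(s))))
Give each quantifier a distinct variable: q↦r, q↦t, s↦b.
  (\exists q\, F(q)) \land ((\exists s\, \forall r\, (F(r) \lor F(s))) \lor (\exists t\, \forall b\, (\neg F(t) \lor \neg F(b))))
Pull the quantifiers to the front (each side's bound variable is not free in the other side):
  \exists q\, \exists s\, \forall r\, \exists t\, \forall b\, (F(q) \land (F(r) \lor F(s) \lor \neg F(t) \lor \neg F(b)))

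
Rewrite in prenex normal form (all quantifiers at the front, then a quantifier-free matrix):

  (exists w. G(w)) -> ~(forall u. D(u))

Eliminate → and ↔ using ¬ and ∨.
  ~(exists w. G(w)) | ~(forall u. D(u))
Move each ¬ inward, flipping quantifiers it crosses:
  (forall w. ~G(w)) | (exists u. ~D(u))
Pull the quantifiers to the front (each side's bound variable is not free in the other side):
  forall w. exists u. (~G(w) | ~D(u))

forall w. exists u. (~G(w) | ~D(u))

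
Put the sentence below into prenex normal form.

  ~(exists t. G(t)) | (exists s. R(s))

forall t. exists s. (~G(t) | R(s))

Push ¬ through the quantifiers and connectives to reach negation normal form:
  (forall t. ~G(t)) | (exists s. R(s))
All bound variables are already distinct, so no renaming is needed.
Pull the quantifiers to the front (each side's bound variable is not free in the other side):
  forall t. exists s. (~G(t) | R(s))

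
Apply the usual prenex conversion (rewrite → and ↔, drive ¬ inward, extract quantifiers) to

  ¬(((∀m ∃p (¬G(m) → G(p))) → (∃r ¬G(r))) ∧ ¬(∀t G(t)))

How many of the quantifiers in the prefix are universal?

3

First replace A → B with ¬A ∨ B.
  ¬((¬(∀m ∃p (¬¬G(m) ∨ G(p))) ∨ (∃r ¬G(r))) ∧ ¬(∀t G(t)))
Move each ¬ inward, flipping quantifiers it crosses:
  (∀m ∃p (G(m) ∨ G(p))) ∧ (∀r G(r)) ∨ (∀t G(t))
Extract every quantifier outward, since the variables are now distinct and don't occur free across branches:
  ∀m ∃p ∀r ∀t ((G(m) ∨ G(p)) ∧ G(r) ∨ G(t))
The prefix is ∀m ∃p ∀r ∀t: 3 universal, 1 existential.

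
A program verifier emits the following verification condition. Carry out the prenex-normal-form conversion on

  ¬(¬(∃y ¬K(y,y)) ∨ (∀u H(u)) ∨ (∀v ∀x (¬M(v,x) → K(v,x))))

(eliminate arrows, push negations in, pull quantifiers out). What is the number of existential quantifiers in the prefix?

Eliminate → and ↔ using ¬ and ∨.
  ¬(¬(∃y ¬K(y,y)) ∨ (∀u H(u)) ∨ (∀v ∀x (¬¬M(v,x) ∨ K(v,x))))
Move each ¬ inward, flipping quantifiers it crosses:
  (∃y ¬K(y,y)) ∧ (∃u ¬H(u)) ∧ (∃v ∃x (¬M(v,x) ∧ ¬K(v,x)))
Finally move all quantifiers to the prefix:
  ∃y ∃u ∃v ∃x (¬K(y,y) ∧ ¬H(u) ∧ ¬M(v,x) ∧ ¬K(v,x))
The prefix is ∃y ∃u ∃v ∃x: 0 universal, 4 existential.

4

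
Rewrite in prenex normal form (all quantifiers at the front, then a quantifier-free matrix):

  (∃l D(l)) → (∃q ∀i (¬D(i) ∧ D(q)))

∀l ∃q ∀i (¬D(l) ∨ ¬D(i) ∧ D(q))

First replace A → B with ¬A ∨ B.
  ¬(∃l D(l)) ∨ (∃q ∀i (¬D(i) ∧ D(q)))
Drive negations inward (¬∀x A ≡ ∃x ¬A, ¬∃x A ≡ ∀x ¬A, De Morgan for ∧/∨):
  (∀l ¬D(l)) ∨ (∃q ∀i (¬D(i) ∧ D(q)))
All bound variables are already distinct, so no renaming is needed.
Finally move all quantifiers to the prefix:
  ∀l ∃q ∀i (¬D(l) ∨ ¬D(i) ∧ D(q))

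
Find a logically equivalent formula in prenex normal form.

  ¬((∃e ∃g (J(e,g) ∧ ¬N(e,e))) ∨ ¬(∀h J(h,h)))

∀e ∀g ∀h ((¬J(e,g) ∨ N(e,e)) ∧ J(h,h))

Push ¬ through the quantifiers and connectives to reach negation normal form:
  (∀e ∀g (¬J(e,g) ∨ N(e,e))) ∧ (∀h J(h,h))
All bound variables are already distinct, so no renaming is needed.
Pull the quantifiers to the front (each side's bound variable is not free in the other side):
  ∀e ∀g ∀h ((¬J(e,g) ∨ N(e,e)) ∧ J(h,h))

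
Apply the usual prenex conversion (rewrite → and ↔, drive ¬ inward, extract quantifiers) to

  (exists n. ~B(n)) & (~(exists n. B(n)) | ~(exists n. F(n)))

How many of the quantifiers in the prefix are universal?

Move each ¬ inward, flipping quantifiers it crosses:
  (exists n. ~B(n)) & ((forall n. ~B(n)) | (forall n. ~F(n)))
Rename bound variables to avoid capture: n↦z1, n↦q.
  (exists n. ~B(n)) & ((forall z1. ~B(z1)) | (forall q. ~F(q)))
Extract every quantifier outward, since the variables are now distinct and don't occur free across branches:
  exists n. forall z1. forall q. (~B(n) & (~B(z1) | ~F(q)))
The prefix is exists n forall z1 forall q: 2 universal, 1 existential.

2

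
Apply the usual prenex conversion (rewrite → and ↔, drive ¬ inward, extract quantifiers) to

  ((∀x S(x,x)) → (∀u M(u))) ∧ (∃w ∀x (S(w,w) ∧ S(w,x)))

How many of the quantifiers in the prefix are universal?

2

Eliminate → and ↔ using ¬ and ∨.
  (¬(∀x S(x,x)) ∨ (∀u M(u))) ∧ (∃w ∀x (S(w,w) ∧ S(w,x)))
Move each ¬ inward, flipping quantifiers it crosses:
  ((∃x ¬S(x,x)) ∨ (∀u M(u))) ∧ (∃w ∀x (S(w,w) ∧ S(w,x)))
Rename bound variables to avoid capture: x↦q.
  ((∃x ¬S(x,x)) ∨ (∀u M(u))) ∧ (∃w ∀q (S(w,w) ∧ S(w,q)))
Extract every quantifier outward, since the variables are now distinct and don't occur free across branches:
  ∃x ∀u ∃w ∀q ((¬S(x,x) ∨ M(u)) ∧ S(w,w) ∧ S(w,q))
The prefix is ∃x ∀u ∃w ∀q: 2 universal, 2 existential.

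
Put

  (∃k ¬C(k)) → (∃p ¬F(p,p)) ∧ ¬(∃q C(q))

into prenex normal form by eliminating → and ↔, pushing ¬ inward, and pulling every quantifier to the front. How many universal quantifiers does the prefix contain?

2

Rewrite implications/biconditionals: A → B as ¬A ∨ B.
  ¬(∃k ¬C(k)) ∨ (∃p ¬F(p,p)) ∧ ¬(∃q C(q))
Move each ¬ inward, flipping quantifiers it crosses:
  (∀k C(k)) ∨ (∃p ¬F(p,p)) ∧ (∀q ¬C(q))
All bound variables are already distinct, so no renaming is needed.
Pull the quantifiers to the front (each side's bound variable is not free in the other side):
  ∀k ∃p ∀q (C(k) ∨ ¬F(p,p) ∧ ¬C(q))
The prefix is ∀k ∃p ∀q: 2 universal, 1 existential.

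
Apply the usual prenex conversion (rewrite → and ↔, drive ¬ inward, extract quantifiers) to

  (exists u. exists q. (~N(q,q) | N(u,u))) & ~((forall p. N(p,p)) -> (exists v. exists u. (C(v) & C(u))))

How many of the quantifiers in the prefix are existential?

2

Rewrite implications/biconditionals: A → B as ¬A ∨ B.
  (exists u. exists q. (~N(q,q) | N(u,u))) & ~(~(forall p. N(p,p)) | (exists v. exists u. (C(v) & C(u))))
Drive negations inward (¬∀x A ≡ ∃x ¬A, ¬∃x A ≡ ∀x ¬A, De Morgan for ∧/∨):
  (exists u. exists q. (~N(q,q) | N(u,u))) & (forall p. N(p,p)) & (forall v. forall u. (~C(v) | ~C(u)))
Standardize variables apart so no two quantifiers bind the same name: u↦z1.
  (exists u. exists q. (~N(q,q) | N(u,u))) & (forall p. N(p,p)) & (forall v. forall z1. (~C(v) | ~C(z1)))
Extract every quantifier outward, since the variables are now distinct and don't occur free across branches:
  exists u. exists q. forall p. forall v. forall z1. ((~N(q,q) | N(u,u)) & N(p,p) & (~C(v) | ~C(z1)))
The prefix is exists u exists q forall p forall v forall z1: 3 universal, 2 existential.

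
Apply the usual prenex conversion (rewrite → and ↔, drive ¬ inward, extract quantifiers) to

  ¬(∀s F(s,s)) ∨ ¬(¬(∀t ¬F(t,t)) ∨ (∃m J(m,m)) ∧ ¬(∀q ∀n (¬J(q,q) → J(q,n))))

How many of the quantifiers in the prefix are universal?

4

First replace A → B with ¬A ∨ B.
  ¬(∀s F(s,s)) ∨ ¬(¬(∀t ¬F(t,t)) ∨ (∃m J(m,m)) ∧ ¬(∀q ∀n (¬¬J(q,q) ∨ J(q,n))))
Drive negations inward (¬∀x A ≡ ∃x ¬A, ¬∃x A ≡ ∀x ¬A, De Morgan for ∧/∨):
  (∃s ¬F(s,s)) ∨ (∀t ¬F(t,t)) ∧ ((∀m ¬J(m,m)) ∨ (∀q ∀n (J(q,q) ∨ J(q,n))))
Finally move all quantifiers to the prefix:
  ∃s ∀t ∀m ∀q ∀n (¬F(s,s) ∨ ¬F(t,t) ∧ (¬J(m,m) ∨ J(q,q) ∨ J(q,n)))
The prefix is ∃s ∀t ∀m ∀q ∀n: 4 universal, 1 existential.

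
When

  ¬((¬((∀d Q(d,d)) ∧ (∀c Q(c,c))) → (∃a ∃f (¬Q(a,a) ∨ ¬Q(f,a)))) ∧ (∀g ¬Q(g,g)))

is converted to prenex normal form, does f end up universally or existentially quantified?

Eliminate → and ↔ using ¬ and ∨.
  ¬((¬¬((∀d Q(d,d)) ∧ (∀c Q(c,c))) ∨ (∃a ∃f (¬Q(a,a) ∨ ¬Q(f,a)))) ∧ (∀g ¬Q(g,g)))
Drive negations inward (¬∀x A ≡ ∃x ¬A, ¬∃x A ≡ ∀x ¬A, De Morgan for ∧/∨):
  ((∃d ¬Q(d,d)) ∨ (∃c ¬Q(c,c))) ∧ (∀a ∀f (Q(a,a) ∧ Q(f,a))) ∨ (∃g Q(g,g))
Extract every quantifier outward, since the variables are now distinct and don't occur free across branches:
  ∃d ∃c ∀a ∀f ∃g ((¬Q(d,d) ∨ ¬Q(c,c)) ∧ Q(a,a) ∧ Q(f,a) ∨ Q(g,g))
The quantifier ∃f sits under an odd number of negations (counting the antecedent side of each →), so it flips to ∀f.

universal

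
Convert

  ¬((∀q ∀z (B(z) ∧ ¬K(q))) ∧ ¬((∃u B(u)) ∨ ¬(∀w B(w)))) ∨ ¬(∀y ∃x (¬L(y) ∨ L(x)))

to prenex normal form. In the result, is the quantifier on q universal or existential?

existential

Move each ¬ inward, flipping quantifiers it crosses:
  (∃q ∃z (¬B(z) ∨ K(q))) ∨ (∃u B(u)) ∨ (∃w ¬B(w)) ∨ (∃y ∀x (L(y) ∧ ¬L(x)))
All bound variables are already distinct, so no renaming is needed.
Extract every quantifier outward, since the variables are now distinct and don't occur free across branches:
  ∃q ∃z ∃u ∃w ∃y ∀x (¬B(z) ∨ K(q) ∨ B(u) ∨ ¬B(w) ∨ L(y) ∧ ¬L(x))
The quantifier ∀q sits under an odd number of negations, so it flips to ∃q.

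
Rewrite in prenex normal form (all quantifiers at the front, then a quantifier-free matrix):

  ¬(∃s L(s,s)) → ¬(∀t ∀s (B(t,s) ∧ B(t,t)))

∃s ∃t ∃x (L(s,s) ∨ ¬B(t,x) ∨ ¬B(t,t))

Rewrite implications/biconditionals: A → B as ¬A ∨ B.
  ¬¬(∃s L(s,s)) ∨ ¬(∀t ∀s (B(t,s) ∧ B(t,t)))
Drive negations inward (¬∀x A ≡ ∃x ¬A, ¬∃x A ≡ ∀x ¬A, De Morgan for ∧/∨):
  (∃s L(s,s)) ∨ (∃t ∃s (¬B(t,s) ∨ ¬B(t,t)))
Standardize variables apart so no two quantifiers bind the same name: s↦x.
  (∃s L(s,s)) ∨ (∃t ∃x (¬B(t,x) ∨ ¬B(t,t)))
Extract every quantifier outward, since the variables are now distinct and don't occur free across branches:
  ∃s ∃t ∃x (L(s,s) ∨ ¬B(t,x) ∨ ¬B(t,t))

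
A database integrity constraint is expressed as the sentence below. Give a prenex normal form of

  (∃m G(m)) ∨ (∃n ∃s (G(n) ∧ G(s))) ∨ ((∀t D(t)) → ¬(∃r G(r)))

∃m ∃n ∃s ∃t ∀r (G(m) ∨ G(n) ∧ G(s) ∨ ¬D(t) ∨ ¬G(r))

Rewrite implications/biconditionals: A → B as ¬A ∨ B.
  (∃m G(m)) ∨ (∃n ∃s (G(n) ∧ G(s))) ∨ ¬(∀t D(t)) ∨ ¬(∃r G(r))
Push ¬ through the quantifiers and connectives to reach negation normal form:
  (∃m G(m)) ∨ (∃n ∃s (G(n) ∧ G(s))) ∨ (∃t ¬D(t)) ∨ (∀r ¬G(r))
All bound variables are already distinct, so no renaming is needed.
Pull the quantifiers to the front (each side's bound variable is not free in the other side):
  ∃m ∃n ∃s ∃t ∀r (G(m) ∨ G(n) ∧ G(s) ∨ ¬D(t) ∨ ¬G(r))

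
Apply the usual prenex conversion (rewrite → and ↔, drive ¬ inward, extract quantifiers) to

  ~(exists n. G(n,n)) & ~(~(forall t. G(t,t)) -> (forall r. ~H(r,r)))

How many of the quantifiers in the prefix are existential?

2

Rewrite implications/biconditionals: A → B as ¬A ∨ B.
  ~(exists n. G(n,n)) & ~(~~(forall t. G(t,t)) | (forall r. ~H(r,r)))
Move each ¬ inward, flipping quantifiers it crosses:
  (forall n. ~G(n,n)) & (exists t. ~G(t,t)) & (exists r. H(r,r))
Pull the quantifiers to the front (each side's bound variable is not free in the other side):
  forall n. exists t. exists r. (~G(n,n) & ~G(t,t) & H(r,r))
The prefix is forall n exists t exists r: 1 universal, 2 existential.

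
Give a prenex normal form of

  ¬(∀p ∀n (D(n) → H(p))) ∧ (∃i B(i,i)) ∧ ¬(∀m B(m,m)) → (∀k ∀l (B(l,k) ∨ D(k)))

∀p ∀n ∀i ∀m ∀k ∀l (¬D(n) ∨ H(p) ∨ ¬B(i,i) ∨ B(m,m) ∨ B(l,k) ∨ D(k))

Rewrite implications/biconditionals: A → B as ¬A ∨ B.
  ¬(¬(∀p ∀n (¬D(n) ∨ H(p))) ∧ (∃i B(i,i)) ∧ ¬(∀m B(m,m))) ∨ (∀k ∀l (B(l,k) ∨ D(k)))
Move each ¬ inward, flipping quantifiers it crosses:
  (∀p ∀n (¬D(n) ∨ H(p))) ∨ (∀i ¬B(i,i)) ∨ (∀m B(m,m)) ∨ (∀k ∀l (B(l,k) ∨ D(k)))
Extract every quantifier outward, since the variables are now distinct and don't occur free across branches:
  ∀p ∀n ∀i ∀m ∀k ∀l (¬D(n) ∨ H(p) ∨ ¬B(i,i) ∨ B(m,m) ∨ B(l,k) ∨ D(k))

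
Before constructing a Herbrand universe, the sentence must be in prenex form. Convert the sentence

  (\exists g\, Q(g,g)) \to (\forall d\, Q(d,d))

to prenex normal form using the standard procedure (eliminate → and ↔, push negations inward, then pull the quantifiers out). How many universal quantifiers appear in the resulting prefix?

2

Eliminate → and ↔ using ¬ and ∨.
  \neg (\exists g\, Q(g,g)) \lor (\forall d\, Q(d,d))
Drive negations inward (¬∀x A ≡ ∃x ¬A, ¬∃x A ≡ ∀x ¬A, De Morgan for ∧/∨):
  (\forall g\, \neg Q(g,g)) \lor (\forall d\, Q(d,d))
Finally move all quantifiers to the prefix:
  \forall g\, \forall d\, (\neg Q(g,g) \lor Q(d,d))
The prefix is \forall g \forall d: 2 universal, 0 existential.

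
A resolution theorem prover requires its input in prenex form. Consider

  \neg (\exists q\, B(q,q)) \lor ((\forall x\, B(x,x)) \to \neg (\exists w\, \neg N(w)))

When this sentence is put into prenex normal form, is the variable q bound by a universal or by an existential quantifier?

First replace A → B with ¬A ∨ B.
  \neg (\exists q\, B(q,q)) \lor \neg (\forall x\, B(x,x)) \lor \neg (\exists w\, \neg N(w))
Push ¬ through the quantifiers and connectives to reach negation normal form:
  (\forall q\, \neg B(q,q)) \lor (\exists x\, \neg B(x,x)) \lor (\forall w\, N(w))
All bound variables are already distinct, so no renaming is needed.
Finally move all quantifiers to the prefix:
  \forall q\, \exists x\, \forall w\, (\neg B(q,q) \lor \neg B(x,x) \lor N(w))
The quantifier \exists q sits under an odd number of negations (counting the antecedent side of each →), so it flips to \forall q.

universal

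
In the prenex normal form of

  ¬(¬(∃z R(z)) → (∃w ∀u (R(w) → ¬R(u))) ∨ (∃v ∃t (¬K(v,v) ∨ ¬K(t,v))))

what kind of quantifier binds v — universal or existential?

First replace A → B with ¬A ∨ B.
  ¬(¬¬(∃z R(z)) ∨ (∃w ∀u (¬R(w) ∨ ¬R(u))) ∨ (∃v ∃t (¬K(v,v) ∨ ¬K(t,v))))
Push ¬ through the quantifiers and connectives to reach negation normal form:
  (∀z ¬R(z)) ∧ (∀w ∃u (R(w) ∧ R(u))) ∧ (∀v ∀t (K(v,v) ∧ K(t,v)))
All bound variables are already distinct, so no renaming is needed.
Pull the quantifiers to the front (each side's bound variable is not free in the other side):
  ∀z ∀w ∃u ∀v ∀t (¬R(z) ∧ R(w) ∧ R(u) ∧ K(v,v) ∧ K(t,v))
The quantifier ∃v sits under an odd number of negations (counting the antecedent side of each →), so it flips to ∀v.

universal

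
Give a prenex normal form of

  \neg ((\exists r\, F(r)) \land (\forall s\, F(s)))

Drive negations inward (¬∀x A ≡ ∃x ¬A, ¬∃x A ≡ ∀x ¬A, De Morgan for ∧/∨):
  (\forall r\, \neg F(r)) \lor (\exists s\, \neg F(s))
All bound variables are already distinct, so no renaming is needed.
Pull the quantifiers to the front (each side's bound variable is not free in the other side):
  \forall r\, \exists s\, (\neg F(r) \lor \neg F(s))

\forall r\, \exists s\, (\neg F(r) \lor \neg F(s))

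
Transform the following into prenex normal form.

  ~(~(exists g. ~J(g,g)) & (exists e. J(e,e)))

Push ¬ through the quantifiers and connectives to reach negation normal form:
  (exists g. ~J(g,g)) | (forall e. ~J(e,e))
Extract every quantifier outward, since the variables are now distinct and don't occur free across branches:
  exists g. forall e. (~J(g,g) | ~J(e,e))

exists g. forall e. (~J(g,g) | ~J(e,e))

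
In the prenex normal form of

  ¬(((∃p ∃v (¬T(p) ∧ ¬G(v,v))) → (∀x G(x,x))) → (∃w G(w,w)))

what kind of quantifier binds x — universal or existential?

First replace A → B with ¬A ∨ B.
  ¬(¬(¬(∃p ∃v (¬T(p) ∧ ¬G(v,v))) ∨ (∀x G(x,x))) ∨ (∃w G(w,w)))
Move each ¬ inward, flipping quantifiers it crosses:
  ((∀p ∀v (T(p) ∨ G(v,v))) ∨ (∀x G(x,x))) ∧ (∀w ¬G(w,w))
All bound variables are already distinct, so no renaming is needed.
Pull the quantifiers to the front (each side's bound variable is not free in the other side):
  ∀p ∀v ∀x ∀w ((T(p) ∨ G(v,v) ∨ G(x,x)) ∧ ¬G(w,w))
The quantifier ∀x sits under an even number of negations (counting the antecedent side of each →), so it remains universal.

universal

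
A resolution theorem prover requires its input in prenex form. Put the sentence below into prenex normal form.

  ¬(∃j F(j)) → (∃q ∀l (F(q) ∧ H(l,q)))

∃j ∃q ∀l (F(j) ∨ F(q) ∧ H(l,q))

Rewrite implications/biconditionals: A → B as ¬A ∨ B.
  ¬¬(∃j F(j)) ∨ (∃q ∀l (F(q) ∧ H(l,q)))
Move each ¬ inward, flipping quantifiers it crosses:
  (∃j F(j)) ∨ (∃q ∀l (F(q) ∧ H(l,q)))
All bound variables are already distinct, so no renaming is needed.
Pull the quantifiers to the front (each side's bound variable is not free in the other side):
  ∃j ∃q ∀l (F(j) ∨ F(q) ∧ H(l,q))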